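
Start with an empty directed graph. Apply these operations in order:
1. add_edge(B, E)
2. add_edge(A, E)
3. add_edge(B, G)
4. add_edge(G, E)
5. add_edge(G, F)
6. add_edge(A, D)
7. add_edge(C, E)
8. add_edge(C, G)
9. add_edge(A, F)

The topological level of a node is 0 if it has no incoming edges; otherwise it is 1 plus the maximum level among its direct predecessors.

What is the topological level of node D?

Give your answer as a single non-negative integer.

Answer: 1

Derivation:
Op 1: add_edge(B, E). Edges now: 1
Op 2: add_edge(A, E). Edges now: 2
Op 3: add_edge(B, G). Edges now: 3
Op 4: add_edge(G, E). Edges now: 4
Op 5: add_edge(G, F). Edges now: 5
Op 6: add_edge(A, D). Edges now: 6
Op 7: add_edge(C, E). Edges now: 7
Op 8: add_edge(C, G). Edges now: 8
Op 9: add_edge(A, F). Edges now: 9
Compute levels (Kahn BFS):
  sources (in-degree 0): A, B, C
  process A: level=0
    A->D: in-degree(D)=0, level(D)=1, enqueue
    A->E: in-degree(E)=3, level(E)>=1
    A->F: in-degree(F)=1, level(F)>=1
  process B: level=0
    B->E: in-degree(E)=2, level(E)>=1
    B->G: in-degree(G)=1, level(G)>=1
  process C: level=0
    C->E: in-degree(E)=1, level(E)>=1
    C->G: in-degree(G)=0, level(G)=1, enqueue
  process D: level=1
  process G: level=1
    G->E: in-degree(E)=0, level(E)=2, enqueue
    G->F: in-degree(F)=0, level(F)=2, enqueue
  process E: level=2
  process F: level=2
All levels: A:0, B:0, C:0, D:1, E:2, F:2, G:1
level(D) = 1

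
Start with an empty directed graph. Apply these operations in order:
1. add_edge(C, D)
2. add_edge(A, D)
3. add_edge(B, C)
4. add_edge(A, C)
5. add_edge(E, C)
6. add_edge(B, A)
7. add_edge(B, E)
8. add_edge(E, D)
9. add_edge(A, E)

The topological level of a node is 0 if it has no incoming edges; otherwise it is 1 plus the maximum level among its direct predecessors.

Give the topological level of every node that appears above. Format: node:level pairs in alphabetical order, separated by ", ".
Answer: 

Answer: A:1, B:0, C:3, D:4, E:2

Derivation:
Op 1: add_edge(C, D). Edges now: 1
Op 2: add_edge(A, D). Edges now: 2
Op 3: add_edge(B, C). Edges now: 3
Op 4: add_edge(A, C). Edges now: 4
Op 5: add_edge(E, C). Edges now: 5
Op 6: add_edge(B, A). Edges now: 6
Op 7: add_edge(B, E). Edges now: 7
Op 8: add_edge(E, D). Edges now: 8
Op 9: add_edge(A, E). Edges now: 9
Compute levels (Kahn BFS):
  sources (in-degree 0): B
  process B: level=0
    B->A: in-degree(A)=0, level(A)=1, enqueue
    B->C: in-degree(C)=2, level(C)>=1
    B->E: in-degree(E)=1, level(E)>=1
  process A: level=1
    A->C: in-degree(C)=1, level(C)>=2
    A->D: in-degree(D)=2, level(D)>=2
    A->E: in-degree(E)=0, level(E)=2, enqueue
  process E: level=2
    E->C: in-degree(C)=0, level(C)=3, enqueue
    E->D: in-degree(D)=1, level(D)>=3
  process C: level=3
    C->D: in-degree(D)=0, level(D)=4, enqueue
  process D: level=4
All levels: A:1, B:0, C:3, D:4, E:2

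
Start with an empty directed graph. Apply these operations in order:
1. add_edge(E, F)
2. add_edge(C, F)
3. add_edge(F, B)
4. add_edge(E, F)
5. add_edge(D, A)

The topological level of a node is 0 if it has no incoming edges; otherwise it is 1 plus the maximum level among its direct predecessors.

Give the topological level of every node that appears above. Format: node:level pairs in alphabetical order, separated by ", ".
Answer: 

Answer: A:1, B:2, C:0, D:0, E:0, F:1

Derivation:
Op 1: add_edge(E, F). Edges now: 1
Op 2: add_edge(C, F). Edges now: 2
Op 3: add_edge(F, B). Edges now: 3
Op 4: add_edge(E, F) (duplicate, no change). Edges now: 3
Op 5: add_edge(D, A). Edges now: 4
Compute levels (Kahn BFS):
  sources (in-degree 0): C, D, E
  process C: level=0
    C->F: in-degree(F)=1, level(F)>=1
  process D: level=0
    D->A: in-degree(A)=0, level(A)=1, enqueue
  process E: level=0
    E->F: in-degree(F)=0, level(F)=1, enqueue
  process A: level=1
  process F: level=1
    F->B: in-degree(B)=0, level(B)=2, enqueue
  process B: level=2
All levels: A:1, B:2, C:0, D:0, E:0, F:1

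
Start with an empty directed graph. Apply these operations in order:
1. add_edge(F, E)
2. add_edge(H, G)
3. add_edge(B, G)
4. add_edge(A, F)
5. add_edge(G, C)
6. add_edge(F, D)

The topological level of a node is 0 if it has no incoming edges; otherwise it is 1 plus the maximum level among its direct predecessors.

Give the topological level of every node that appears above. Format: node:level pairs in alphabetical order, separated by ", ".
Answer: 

Answer: A:0, B:0, C:2, D:2, E:2, F:1, G:1, H:0

Derivation:
Op 1: add_edge(F, E). Edges now: 1
Op 2: add_edge(H, G). Edges now: 2
Op 3: add_edge(B, G). Edges now: 3
Op 4: add_edge(A, F). Edges now: 4
Op 5: add_edge(G, C). Edges now: 5
Op 6: add_edge(F, D). Edges now: 6
Compute levels (Kahn BFS):
  sources (in-degree 0): A, B, H
  process A: level=0
    A->F: in-degree(F)=0, level(F)=1, enqueue
  process B: level=0
    B->G: in-degree(G)=1, level(G)>=1
  process H: level=0
    H->G: in-degree(G)=0, level(G)=1, enqueue
  process F: level=1
    F->D: in-degree(D)=0, level(D)=2, enqueue
    F->E: in-degree(E)=0, level(E)=2, enqueue
  process G: level=1
    G->C: in-degree(C)=0, level(C)=2, enqueue
  process D: level=2
  process E: level=2
  process C: level=2
All levels: A:0, B:0, C:2, D:2, E:2, F:1, G:1, H:0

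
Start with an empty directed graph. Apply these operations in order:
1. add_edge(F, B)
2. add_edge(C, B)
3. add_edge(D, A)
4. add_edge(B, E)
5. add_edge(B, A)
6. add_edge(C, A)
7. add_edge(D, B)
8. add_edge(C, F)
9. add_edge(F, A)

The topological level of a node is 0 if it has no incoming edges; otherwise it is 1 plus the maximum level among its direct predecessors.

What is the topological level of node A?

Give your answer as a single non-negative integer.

Op 1: add_edge(F, B). Edges now: 1
Op 2: add_edge(C, B). Edges now: 2
Op 3: add_edge(D, A). Edges now: 3
Op 4: add_edge(B, E). Edges now: 4
Op 5: add_edge(B, A). Edges now: 5
Op 6: add_edge(C, A). Edges now: 6
Op 7: add_edge(D, B). Edges now: 7
Op 8: add_edge(C, F). Edges now: 8
Op 9: add_edge(F, A). Edges now: 9
Compute levels (Kahn BFS):
  sources (in-degree 0): C, D
  process C: level=0
    C->A: in-degree(A)=3, level(A)>=1
    C->B: in-degree(B)=2, level(B)>=1
    C->F: in-degree(F)=0, level(F)=1, enqueue
  process D: level=0
    D->A: in-degree(A)=2, level(A)>=1
    D->B: in-degree(B)=1, level(B)>=1
  process F: level=1
    F->A: in-degree(A)=1, level(A)>=2
    F->B: in-degree(B)=0, level(B)=2, enqueue
  process B: level=2
    B->A: in-degree(A)=0, level(A)=3, enqueue
    B->E: in-degree(E)=0, level(E)=3, enqueue
  process A: level=3
  process E: level=3
All levels: A:3, B:2, C:0, D:0, E:3, F:1
level(A) = 3

Answer: 3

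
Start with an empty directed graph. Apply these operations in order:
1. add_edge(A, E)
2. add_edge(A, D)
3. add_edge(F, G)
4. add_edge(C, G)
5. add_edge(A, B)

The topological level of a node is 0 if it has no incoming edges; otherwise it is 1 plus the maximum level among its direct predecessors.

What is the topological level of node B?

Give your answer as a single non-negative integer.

Answer: 1

Derivation:
Op 1: add_edge(A, E). Edges now: 1
Op 2: add_edge(A, D). Edges now: 2
Op 3: add_edge(F, G). Edges now: 3
Op 4: add_edge(C, G). Edges now: 4
Op 5: add_edge(A, B). Edges now: 5
Compute levels (Kahn BFS):
  sources (in-degree 0): A, C, F
  process A: level=0
    A->B: in-degree(B)=0, level(B)=1, enqueue
    A->D: in-degree(D)=0, level(D)=1, enqueue
    A->E: in-degree(E)=0, level(E)=1, enqueue
  process C: level=0
    C->G: in-degree(G)=1, level(G)>=1
  process F: level=0
    F->G: in-degree(G)=0, level(G)=1, enqueue
  process B: level=1
  process D: level=1
  process E: level=1
  process G: level=1
All levels: A:0, B:1, C:0, D:1, E:1, F:0, G:1
level(B) = 1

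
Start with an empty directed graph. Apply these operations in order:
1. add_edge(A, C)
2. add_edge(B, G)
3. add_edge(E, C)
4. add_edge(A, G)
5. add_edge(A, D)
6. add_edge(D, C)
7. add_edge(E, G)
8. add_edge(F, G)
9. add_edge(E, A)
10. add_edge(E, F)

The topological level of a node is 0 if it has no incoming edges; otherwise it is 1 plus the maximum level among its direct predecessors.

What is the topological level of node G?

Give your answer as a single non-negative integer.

Answer: 2

Derivation:
Op 1: add_edge(A, C). Edges now: 1
Op 2: add_edge(B, G). Edges now: 2
Op 3: add_edge(E, C). Edges now: 3
Op 4: add_edge(A, G). Edges now: 4
Op 5: add_edge(A, D). Edges now: 5
Op 6: add_edge(D, C). Edges now: 6
Op 7: add_edge(E, G). Edges now: 7
Op 8: add_edge(F, G). Edges now: 8
Op 9: add_edge(E, A). Edges now: 9
Op 10: add_edge(E, F). Edges now: 10
Compute levels (Kahn BFS):
  sources (in-degree 0): B, E
  process B: level=0
    B->G: in-degree(G)=3, level(G)>=1
  process E: level=0
    E->A: in-degree(A)=0, level(A)=1, enqueue
    E->C: in-degree(C)=2, level(C)>=1
    E->F: in-degree(F)=0, level(F)=1, enqueue
    E->G: in-degree(G)=2, level(G)>=1
  process A: level=1
    A->C: in-degree(C)=1, level(C)>=2
    A->D: in-degree(D)=0, level(D)=2, enqueue
    A->G: in-degree(G)=1, level(G)>=2
  process F: level=1
    F->G: in-degree(G)=0, level(G)=2, enqueue
  process D: level=2
    D->C: in-degree(C)=0, level(C)=3, enqueue
  process G: level=2
  process C: level=3
All levels: A:1, B:0, C:3, D:2, E:0, F:1, G:2
level(G) = 2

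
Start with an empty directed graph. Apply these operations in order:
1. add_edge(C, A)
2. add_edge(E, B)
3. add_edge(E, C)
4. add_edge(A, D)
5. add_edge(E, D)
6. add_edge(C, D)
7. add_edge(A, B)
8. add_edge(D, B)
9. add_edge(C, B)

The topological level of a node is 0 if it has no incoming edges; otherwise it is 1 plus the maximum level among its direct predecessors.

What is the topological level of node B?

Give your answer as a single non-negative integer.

Op 1: add_edge(C, A). Edges now: 1
Op 2: add_edge(E, B). Edges now: 2
Op 3: add_edge(E, C). Edges now: 3
Op 4: add_edge(A, D). Edges now: 4
Op 5: add_edge(E, D). Edges now: 5
Op 6: add_edge(C, D). Edges now: 6
Op 7: add_edge(A, B). Edges now: 7
Op 8: add_edge(D, B). Edges now: 8
Op 9: add_edge(C, B). Edges now: 9
Compute levels (Kahn BFS):
  sources (in-degree 0): E
  process E: level=0
    E->B: in-degree(B)=3, level(B)>=1
    E->C: in-degree(C)=0, level(C)=1, enqueue
    E->D: in-degree(D)=2, level(D)>=1
  process C: level=1
    C->A: in-degree(A)=0, level(A)=2, enqueue
    C->B: in-degree(B)=2, level(B)>=2
    C->D: in-degree(D)=1, level(D)>=2
  process A: level=2
    A->B: in-degree(B)=1, level(B)>=3
    A->D: in-degree(D)=0, level(D)=3, enqueue
  process D: level=3
    D->B: in-degree(B)=0, level(B)=4, enqueue
  process B: level=4
All levels: A:2, B:4, C:1, D:3, E:0
level(B) = 4

Answer: 4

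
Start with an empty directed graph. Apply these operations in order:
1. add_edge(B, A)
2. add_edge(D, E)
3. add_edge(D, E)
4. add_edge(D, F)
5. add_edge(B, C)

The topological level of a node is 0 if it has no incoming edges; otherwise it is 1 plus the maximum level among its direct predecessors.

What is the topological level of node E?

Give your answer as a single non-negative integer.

Answer: 1

Derivation:
Op 1: add_edge(B, A). Edges now: 1
Op 2: add_edge(D, E). Edges now: 2
Op 3: add_edge(D, E) (duplicate, no change). Edges now: 2
Op 4: add_edge(D, F). Edges now: 3
Op 5: add_edge(B, C). Edges now: 4
Compute levels (Kahn BFS):
  sources (in-degree 0): B, D
  process B: level=0
    B->A: in-degree(A)=0, level(A)=1, enqueue
    B->C: in-degree(C)=0, level(C)=1, enqueue
  process D: level=0
    D->E: in-degree(E)=0, level(E)=1, enqueue
    D->F: in-degree(F)=0, level(F)=1, enqueue
  process A: level=1
  process C: level=1
  process E: level=1
  process F: level=1
All levels: A:1, B:0, C:1, D:0, E:1, F:1
level(E) = 1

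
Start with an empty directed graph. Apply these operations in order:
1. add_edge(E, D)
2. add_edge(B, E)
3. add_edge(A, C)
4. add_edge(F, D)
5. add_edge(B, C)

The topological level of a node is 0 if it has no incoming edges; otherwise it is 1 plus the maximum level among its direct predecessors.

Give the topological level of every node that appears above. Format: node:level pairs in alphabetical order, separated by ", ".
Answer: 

Op 1: add_edge(E, D). Edges now: 1
Op 2: add_edge(B, E). Edges now: 2
Op 3: add_edge(A, C). Edges now: 3
Op 4: add_edge(F, D). Edges now: 4
Op 5: add_edge(B, C). Edges now: 5
Compute levels (Kahn BFS):
  sources (in-degree 0): A, B, F
  process A: level=0
    A->C: in-degree(C)=1, level(C)>=1
  process B: level=0
    B->C: in-degree(C)=0, level(C)=1, enqueue
    B->E: in-degree(E)=0, level(E)=1, enqueue
  process F: level=0
    F->D: in-degree(D)=1, level(D)>=1
  process C: level=1
  process E: level=1
    E->D: in-degree(D)=0, level(D)=2, enqueue
  process D: level=2
All levels: A:0, B:0, C:1, D:2, E:1, F:0

Answer: A:0, B:0, C:1, D:2, E:1, F:0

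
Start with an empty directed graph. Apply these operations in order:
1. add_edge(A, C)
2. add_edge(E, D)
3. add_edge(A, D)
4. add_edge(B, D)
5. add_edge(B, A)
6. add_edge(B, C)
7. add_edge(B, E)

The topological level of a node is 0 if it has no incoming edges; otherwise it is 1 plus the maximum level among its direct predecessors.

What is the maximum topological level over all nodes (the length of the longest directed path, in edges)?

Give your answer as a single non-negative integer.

Op 1: add_edge(A, C). Edges now: 1
Op 2: add_edge(E, D). Edges now: 2
Op 3: add_edge(A, D). Edges now: 3
Op 4: add_edge(B, D). Edges now: 4
Op 5: add_edge(B, A). Edges now: 5
Op 6: add_edge(B, C). Edges now: 6
Op 7: add_edge(B, E). Edges now: 7
Compute levels (Kahn BFS):
  sources (in-degree 0): B
  process B: level=0
    B->A: in-degree(A)=0, level(A)=1, enqueue
    B->C: in-degree(C)=1, level(C)>=1
    B->D: in-degree(D)=2, level(D)>=1
    B->E: in-degree(E)=0, level(E)=1, enqueue
  process A: level=1
    A->C: in-degree(C)=0, level(C)=2, enqueue
    A->D: in-degree(D)=1, level(D)>=2
  process E: level=1
    E->D: in-degree(D)=0, level(D)=2, enqueue
  process C: level=2
  process D: level=2
All levels: A:1, B:0, C:2, D:2, E:1
max level = 2

Answer: 2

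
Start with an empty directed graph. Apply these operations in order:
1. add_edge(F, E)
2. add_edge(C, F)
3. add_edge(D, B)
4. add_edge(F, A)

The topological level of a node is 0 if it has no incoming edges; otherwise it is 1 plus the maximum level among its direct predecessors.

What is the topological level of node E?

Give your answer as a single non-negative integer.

Answer: 2

Derivation:
Op 1: add_edge(F, E). Edges now: 1
Op 2: add_edge(C, F). Edges now: 2
Op 3: add_edge(D, B). Edges now: 3
Op 4: add_edge(F, A). Edges now: 4
Compute levels (Kahn BFS):
  sources (in-degree 0): C, D
  process C: level=0
    C->F: in-degree(F)=0, level(F)=1, enqueue
  process D: level=0
    D->B: in-degree(B)=0, level(B)=1, enqueue
  process F: level=1
    F->A: in-degree(A)=0, level(A)=2, enqueue
    F->E: in-degree(E)=0, level(E)=2, enqueue
  process B: level=1
  process A: level=2
  process E: level=2
All levels: A:2, B:1, C:0, D:0, E:2, F:1
level(E) = 2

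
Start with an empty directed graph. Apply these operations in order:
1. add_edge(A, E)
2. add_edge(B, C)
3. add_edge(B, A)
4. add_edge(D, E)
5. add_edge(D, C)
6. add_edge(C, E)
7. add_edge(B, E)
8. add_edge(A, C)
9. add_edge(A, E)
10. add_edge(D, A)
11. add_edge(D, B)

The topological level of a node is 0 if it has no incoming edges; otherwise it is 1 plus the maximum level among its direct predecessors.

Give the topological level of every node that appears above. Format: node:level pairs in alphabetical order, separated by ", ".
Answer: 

Op 1: add_edge(A, E). Edges now: 1
Op 2: add_edge(B, C). Edges now: 2
Op 3: add_edge(B, A). Edges now: 3
Op 4: add_edge(D, E). Edges now: 4
Op 5: add_edge(D, C). Edges now: 5
Op 6: add_edge(C, E). Edges now: 6
Op 7: add_edge(B, E). Edges now: 7
Op 8: add_edge(A, C). Edges now: 8
Op 9: add_edge(A, E) (duplicate, no change). Edges now: 8
Op 10: add_edge(D, A). Edges now: 9
Op 11: add_edge(D, B). Edges now: 10
Compute levels (Kahn BFS):
  sources (in-degree 0): D
  process D: level=0
    D->A: in-degree(A)=1, level(A)>=1
    D->B: in-degree(B)=0, level(B)=1, enqueue
    D->C: in-degree(C)=2, level(C)>=1
    D->E: in-degree(E)=3, level(E)>=1
  process B: level=1
    B->A: in-degree(A)=0, level(A)=2, enqueue
    B->C: in-degree(C)=1, level(C)>=2
    B->E: in-degree(E)=2, level(E)>=2
  process A: level=2
    A->C: in-degree(C)=0, level(C)=3, enqueue
    A->E: in-degree(E)=1, level(E)>=3
  process C: level=3
    C->E: in-degree(E)=0, level(E)=4, enqueue
  process E: level=4
All levels: A:2, B:1, C:3, D:0, E:4

Answer: A:2, B:1, C:3, D:0, E:4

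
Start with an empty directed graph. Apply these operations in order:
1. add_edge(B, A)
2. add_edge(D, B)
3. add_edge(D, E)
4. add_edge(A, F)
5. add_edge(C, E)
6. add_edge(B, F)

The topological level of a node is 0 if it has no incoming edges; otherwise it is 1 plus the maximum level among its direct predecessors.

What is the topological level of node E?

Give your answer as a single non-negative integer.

Op 1: add_edge(B, A). Edges now: 1
Op 2: add_edge(D, B). Edges now: 2
Op 3: add_edge(D, E). Edges now: 3
Op 4: add_edge(A, F). Edges now: 4
Op 5: add_edge(C, E). Edges now: 5
Op 6: add_edge(B, F). Edges now: 6
Compute levels (Kahn BFS):
  sources (in-degree 0): C, D
  process C: level=0
    C->E: in-degree(E)=1, level(E)>=1
  process D: level=0
    D->B: in-degree(B)=0, level(B)=1, enqueue
    D->E: in-degree(E)=0, level(E)=1, enqueue
  process B: level=1
    B->A: in-degree(A)=0, level(A)=2, enqueue
    B->F: in-degree(F)=1, level(F)>=2
  process E: level=1
  process A: level=2
    A->F: in-degree(F)=0, level(F)=3, enqueue
  process F: level=3
All levels: A:2, B:1, C:0, D:0, E:1, F:3
level(E) = 1

Answer: 1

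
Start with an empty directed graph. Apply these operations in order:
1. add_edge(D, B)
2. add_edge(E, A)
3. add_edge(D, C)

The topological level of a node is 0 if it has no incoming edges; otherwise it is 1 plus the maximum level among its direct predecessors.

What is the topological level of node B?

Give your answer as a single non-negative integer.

Op 1: add_edge(D, B). Edges now: 1
Op 2: add_edge(E, A). Edges now: 2
Op 3: add_edge(D, C). Edges now: 3
Compute levels (Kahn BFS):
  sources (in-degree 0): D, E
  process D: level=0
    D->B: in-degree(B)=0, level(B)=1, enqueue
    D->C: in-degree(C)=0, level(C)=1, enqueue
  process E: level=0
    E->A: in-degree(A)=0, level(A)=1, enqueue
  process B: level=1
  process C: level=1
  process A: level=1
All levels: A:1, B:1, C:1, D:0, E:0
level(B) = 1

Answer: 1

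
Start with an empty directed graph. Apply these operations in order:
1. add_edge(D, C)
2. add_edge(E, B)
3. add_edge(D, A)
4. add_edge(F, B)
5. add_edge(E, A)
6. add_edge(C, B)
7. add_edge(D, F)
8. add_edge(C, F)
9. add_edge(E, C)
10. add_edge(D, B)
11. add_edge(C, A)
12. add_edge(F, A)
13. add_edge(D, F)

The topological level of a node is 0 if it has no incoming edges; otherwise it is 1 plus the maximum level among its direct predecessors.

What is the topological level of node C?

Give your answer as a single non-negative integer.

Answer: 1

Derivation:
Op 1: add_edge(D, C). Edges now: 1
Op 2: add_edge(E, B). Edges now: 2
Op 3: add_edge(D, A). Edges now: 3
Op 4: add_edge(F, B). Edges now: 4
Op 5: add_edge(E, A). Edges now: 5
Op 6: add_edge(C, B). Edges now: 6
Op 7: add_edge(D, F). Edges now: 7
Op 8: add_edge(C, F). Edges now: 8
Op 9: add_edge(E, C). Edges now: 9
Op 10: add_edge(D, B). Edges now: 10
Op 11: add_edge(C, A). Edges now: 11
Op 12: add_edge(F, A). Edges now: 12
Op 13: add_edge(D, F) (duplicate, no change). Edges now: 12
Compute levels (Kahn BFS):
  sources (in-degree 0): D, E
  process D: level=0
    D->A: in-degree(A)=3, level(A)>=1
    D->B: in-degree(B)=3, level(B)>=1
    D->C: in-degree(C)=1, level(C)>=1
    D->F: in-degree(F)=1, level(F)>=1
  process E: level=0
    E->A: in-degree(A)=2, level(A)>=1
    E->B: in-degree(B)=2, level(B)>=1
    E->C: in-degree(C)=0, level(C)=1, enqueue
  process C: level=1
    C->A: in-degree(A)=1, level(A)>=2
    C->B: in-degree(B)=1, level(B)>=2
    C->F: in-degree(F)=0, level(F)=2, enqueue
  process F: level=2
    F->A: in-degree(A)=0, level(A)=3, enqueue
    F->B: in-degree(B)=0, level(B)=3, enqueue
  process A: level=3
  process B: level=3
All levels: A:3, B:3, C:1, D:0, E:0, F:2
level(C) = 1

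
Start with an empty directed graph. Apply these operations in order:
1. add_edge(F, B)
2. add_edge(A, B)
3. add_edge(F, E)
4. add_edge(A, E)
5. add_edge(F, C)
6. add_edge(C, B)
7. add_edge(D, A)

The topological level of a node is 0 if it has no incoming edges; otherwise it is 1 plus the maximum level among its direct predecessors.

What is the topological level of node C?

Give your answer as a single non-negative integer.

Answer: 1

Derivation:
Op 1: add_edge(F, B). Edges now: 1
Op 2: add_edge(A, B). Edges now: 2
Op 3: add_edge(F, E). Edges now: 3
Op 4: add_edge(A, E). Edges now: 4
Op 5: add_edge(F, C). Edges now: 5
Op 6: add_edge(C, B). Edges now: 6
Op 7: add_edge(D, A). Edges now: 7
Compute levels (Kahn BFS):
  sources (in-degree 0): D, F
  process D: level=0
    D->A: in-degree(A)=0, level(A)=1, enqueue
  process F: level=0
    F->B: in-degree(B)=2, level(B)>=1
    F->C: in-degree(C)=0, level(C)=1, enqueue
    F->E: in-degree(E)=1, level(E)>=1
  process A: level=1
    A->B: in-degree(B)=1, level(B)>=2
    A->E: in-degree(E)=0, level(E)=2, enqueue
  process C: level=1
    C->B: in-degree(B)=0, level(B)=2, enqueue
  process E: level=2
  process B: level=2
All levels: A:1, B:2, C:1, D:0, E:2, F:0
level(C) = 1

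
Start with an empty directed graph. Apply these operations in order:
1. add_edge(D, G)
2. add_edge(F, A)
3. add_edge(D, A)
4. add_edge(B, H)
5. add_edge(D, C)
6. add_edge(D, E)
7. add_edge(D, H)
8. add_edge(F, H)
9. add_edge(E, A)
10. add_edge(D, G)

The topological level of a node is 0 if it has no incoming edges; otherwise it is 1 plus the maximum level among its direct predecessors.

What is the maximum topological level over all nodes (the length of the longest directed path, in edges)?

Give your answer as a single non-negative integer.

Answer: 2

Derivation:
Op 1: add_edge(D, G). Edges now: 1
Op 2: add_edge(F, A). Edges now: 2
Op 3: add_edge(D, A). Edges now: 3
Op 4: add_edge(B, H). Edges now: 4
Op 5: add_edge(D, C). Edges now: 5
Op 6: add_edge(D, E). Edges now: 6
Op 7: add_edge(D, H). Edges now: 7
Op 8: add_edge(F, H). Edges now: 8
Op 9: add_edge(E, A). Edges now: 9
Op 10: add_edge(D, G) (duplicate, no change). Edges now: 9
Compute levels (Kahn BFS):
  sources (in-degree 0): B, D, F
  process B: level=0
    B->H: in-degree(H)=2, level(H)>=1
  process D: level=0
    D->A: in-degree(A)=2, level(A)>=1
    D->C: in-degree(C)=0, level(C)=1, enqueue
    D->E: in-degree(E)=0, level(E)=1, enqueue
    D->G: in-degree(G)=0, level(G)=1, enqueue
    D->H: in-degree(H)=1, level(H)>=1
  process F: level=0
    F->A: in-degree(A)=1, level(A)>=1
    F->H: in-degree(H)=0, level(H)=1, enqueue
  process C: level=1
  process E: level=1
    E->A: in-degree(A)=0, level(A)=2, enqueue
  process G: level=1
  process H: level=1
  process A: level=2
All levels: A:2, B:0, C:1, D:0, E:1, F:0, G:1, H:1
max level = 2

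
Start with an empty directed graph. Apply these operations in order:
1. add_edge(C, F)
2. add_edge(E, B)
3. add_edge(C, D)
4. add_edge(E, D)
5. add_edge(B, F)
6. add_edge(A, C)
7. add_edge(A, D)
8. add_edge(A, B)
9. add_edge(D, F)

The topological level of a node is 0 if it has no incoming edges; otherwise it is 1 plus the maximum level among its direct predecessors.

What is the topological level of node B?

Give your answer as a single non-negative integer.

Op 1: add_edge(C, F). Edges now: 1
Op 2: add_edge(E, B). Edges now: 2
Op 3: add_edge(C, D). Edges now: 3
Op 4: add_edge(E, D). Edges now: 4
Op 5: add_edge(B, F). Edges now: 5
Op 6: add_edge(A, C). Edges now: 6
Op 7: add_edge(A, D). Edges now: 7
Op 8: add_edge(A, B). Edges now: 8
Op 9: add_edge(D, F). Edges now: 9
Compute levels (Kahn BFS):
  sources (in-degree 0): A, E
  process A: level=0
    A->B: in-degree(B)=1, level(B)>=1
    A->C: in-degree(C)=0, level(C)=1, enqueue
    A->D: in-degree(D)=2, level(D)>=1
  process E: level=0
    E->B: in-degree(B)=0, level(B)=1, enqueue
    E->D: in-degree(D)=1, level(D)>=1
  process C: level=1
    C->D: in-degree(D)=0, level(D)=2, enqueue
    C->F: in-degree(F)=2, level(F)>=2
  process B: level=1
    B->F: in-degree(F)=1, level(F)>=2
  process D: level=2
    D->F: in-degree(F)=0, level(F)=3, enqueue
  process F: level=3
All levels: A:0, B:1, C:1, D:2, E:0, F:3
level(B) = 1

Answer: 1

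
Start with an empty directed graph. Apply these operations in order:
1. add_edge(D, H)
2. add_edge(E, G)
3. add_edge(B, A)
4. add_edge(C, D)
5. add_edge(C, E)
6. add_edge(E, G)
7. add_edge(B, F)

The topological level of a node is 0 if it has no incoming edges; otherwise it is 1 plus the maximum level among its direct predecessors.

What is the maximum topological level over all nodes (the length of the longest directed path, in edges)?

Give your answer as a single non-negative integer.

Op 1: add_edge(D, H). Edges now: 1
Op 2: add_edge(E, G). Edges now: 2
Op 3: add_edge(B, A). Edges now: 3
Op 4: add_edge(C, D). Edges now: 4
Op 5: add_edge(C, E). Edges now: 5
Op 6: add_edge(E, G) (duplicate, no change). Edges now: 5
Op 7: add_edge(B, F). Edges now: 6
Compute levels (Kahn BFS):
  sources (in-degree 0): B, C
  process B: level=0
    B->A: in-degree(A)=0, level(A)=1, enqueue
    B->F: in-degree(F)=0, level(F)=1, enqueue
  process C: level=0
    C->D: in-degree(D)=0, level(D)=1, enqueue
    C->E: in-degree(E)=0, level(E)=1, enqueue
  process A: level=1
  process F: level=1
  process D: level=1
    D->H: in-degree(H)=0, level(H)=2, enqueue
  process E: level=1
    E->G: in-degree(G)=0, level(G)=2, enqueue
  process H: level=2
  process G: level=2
All levels: A:1, B:0, C:0, D:1, E:1, F:1, G:2, H:2
max level = 2

Answer: 2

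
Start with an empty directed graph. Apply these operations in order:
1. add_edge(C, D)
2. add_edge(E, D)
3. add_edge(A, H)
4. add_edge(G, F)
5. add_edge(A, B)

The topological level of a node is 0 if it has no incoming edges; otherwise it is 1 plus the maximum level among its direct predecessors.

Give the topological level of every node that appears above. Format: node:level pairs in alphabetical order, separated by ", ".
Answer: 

Op 1: add_edge(C, D). Edges now: 1
Op 2: add_edge(E, D). Edges now: 2
Op 3: add_edge(A, H). Edges now: 3
Op 4: add_edge(G, F). Edges now: 4
Op 5: add_edge(A, B). Edges now: 5
Compute levels (Kahn BFS):
  sources (in-degree 0): A, C, E, G
  process A: level=0
    A->B: in-degree(B)=0, level(B)=1, enqueue
    A->H: in-degree(H)=0, level(H)=1, enqueue
  process C: level=0
    C->D: in-degree(D)=1, level(D)>=1
  process E: level=0
    E->D: in-degree(D)=0, level(D)=1, enqueue
  process G: level=0
    G->F: in-degree(F)=0, level(F)=1, enqueue
  process B: level=1
  process H: level=1
  process D: level=1
  process F: level=1
All levels: A:0, B:1, C:0, D:1, E:0, F:1, G:0, H:1

Answer: A:0, B:1, C:0, D:1, E:0, F:1, G:0, H:1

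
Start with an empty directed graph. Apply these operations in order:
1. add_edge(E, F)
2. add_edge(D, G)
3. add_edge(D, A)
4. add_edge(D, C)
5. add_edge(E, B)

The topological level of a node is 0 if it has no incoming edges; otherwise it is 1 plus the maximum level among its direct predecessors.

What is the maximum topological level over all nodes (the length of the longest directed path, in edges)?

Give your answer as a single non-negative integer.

Op 1: add_edge(E, F). Edges now: 1
Op 2: add_edge(D, G). Edges now: 2
Op 3: add_edge(D, A). Edges now: 3
Op 4: add_edge(D, C). Edges now: 4
Op 5: add_edge(E, B). Edges now: 5
Compute levels (Kahn BFS):
  sources (in-degree 0): D, E
  process D: level=0
    D->A: in-degree(A)=0, level(A)=1, enqueue
    D->C: in-degree(C)=0, level(C)=1, enqueue
    D->G: in-degree(G)=0, level(G)=1, enqueue
  process E: level=0
    E->B: in-degree(B)=0, level(B)=1, enqueue
    E->F: in-degree(F)=0, level(F)=1, enqueue
  process A: level=1
  process C: level=1
  process G: level=1
  process B: level=1
  process F: level=1
All levels: A:1, B:1, C:1, D:0, E:0, F:1, G:1
max level = 1

Answer: 1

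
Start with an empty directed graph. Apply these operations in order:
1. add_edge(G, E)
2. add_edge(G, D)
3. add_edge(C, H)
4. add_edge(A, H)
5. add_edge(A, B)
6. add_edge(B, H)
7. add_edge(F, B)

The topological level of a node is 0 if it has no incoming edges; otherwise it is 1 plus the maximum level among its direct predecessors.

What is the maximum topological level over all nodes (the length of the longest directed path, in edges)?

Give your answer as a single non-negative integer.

Op 1: add_edge(G, E). Edges now: 1
Op 2: add_edge(G, D). Edges now: 2
Op 3: add_edge(C, H). Edges now: 3
Op 4: add_edge(A, H). Edges now: 4
Op 5: add_edge(A, B). Edges now: 5
Op 6: add_edge(B, H). Edges now: 6
Op 7: add_edge(F, B). Edges now: 7
Compute levels (Kahn BFS):
  sources (in-degree 0): A, C, F, G
  process A: level=0
    A->B: in-degree(B)=1, level(B)>=1
    A->H: in-degree(H)=2, level(H)>=1
  process C: level=0
    C->H: in-degree(H)=1, level(H)>=1
  process F: level=0
    F->B: in-degree(B)=0, level(B)=1, enqueue
  process G: level=0
    G->D: in-degree(D)=0, level(D)=1, enqueue
    G->E: in-degree(E)=0, level(E)=1, enqueue
  process B: level=1
    B->H: in-degree(H)=0, level(H)=2, enqueue
  process D: level=1
  process E: level=1
  process H: level=2
All levels: A:0, B:1, C:0, D:1, E:1, F:0, G:0, H:2
max level = 2

Answer: 2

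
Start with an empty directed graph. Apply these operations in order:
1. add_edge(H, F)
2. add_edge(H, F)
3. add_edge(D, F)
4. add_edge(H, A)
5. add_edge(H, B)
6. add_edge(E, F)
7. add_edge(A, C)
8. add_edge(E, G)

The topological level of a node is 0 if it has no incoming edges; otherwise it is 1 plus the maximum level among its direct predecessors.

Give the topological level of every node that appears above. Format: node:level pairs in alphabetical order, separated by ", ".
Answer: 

Answer: A:1, B:1, C:2, D:0, E:0, F:1, G:1, H:0

Derivation:
Op 1: add_edge(H, F). Edges now: 1
Op 2: add_edge(H, F) (duplicate, no change). Edges now: 1
Op 3: add_edge(D, F). Edges now: 2
Op 4: add_edge(H, A). Edges now: 3
Op 5: add_edge(H, B). Edges now: 4
Op 6: add_edge(E, F). Edges now: 5
Op 7: add_edge(A, C). Edges now: 6
Op 8: add_edge(E, G). Edges now: 7
Compute levels (Kahn BFS):
  sources (in-degree 0): D, E, H
  process D: level=0
    D->F: in-degree(F)=2, level(F)>=1
  process E: level=0
    E->F: in-degree(F)=1, level(F)>=1
    E->G: in-degree(G)=0, level(G)=1, enqueue
  process H: level=0
    H->A: in-degree(A)=0, level(A)=1, enqueue
    H->B: in-degree(B)=0, level(B)=1, enqueue
    H->F: in-degree(F)=0, level(F)=1, enqueue
  process G: level=1
  process A: level=1
    A->C: in-degree(C)=0, level(C)=2, enqueue
  process B: level=1
  process F: level=1
  process C: level=2
All levels: A:1, B:1, C:2, D:0, E:0, F:1, G:1, H:0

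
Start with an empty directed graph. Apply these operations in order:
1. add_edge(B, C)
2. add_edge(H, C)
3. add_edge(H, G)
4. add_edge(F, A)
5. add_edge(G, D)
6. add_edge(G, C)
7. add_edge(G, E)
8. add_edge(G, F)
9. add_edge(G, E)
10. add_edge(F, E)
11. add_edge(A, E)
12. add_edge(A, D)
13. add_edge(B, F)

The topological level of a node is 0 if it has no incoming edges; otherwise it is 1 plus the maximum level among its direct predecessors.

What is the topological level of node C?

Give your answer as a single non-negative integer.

Op 1: add_edge(B, C). Edges now: 1
Op 2: add_edge(H, C). Edges now: 2
Op 3: add_edge(H, G). Edges now: 3
Op 4: add_edge(F, A). Edges now: 4
Op 5: add_edge(G, D). Edges now: 5
Op 6: add_edge(G, C). Edges now: 6
Op 7: add_edge(G, E). Edges now: 7
Op 8: add_edge(G, F). Edges now: 8
Op 9: add_edge(G, E) (duplicate, no change). Edges now: 8
Op 10: add_edge(F, E). Edges now: 9
Op 11: add_edge(A, E). Edges now: 10
Op 12: add_edge(A, D). Edges now: 11
Op 13: add_edge(B, F). Edges now: 12
Compute levels (Kahn BFS):
  sources (in-degree 0): B, H
  process B: level=0
    B->C: in-degree(C)=2, level(C)>=1
    B->F: in-degree(F)=1, level(F)>=1
  process H: level=0
    H->C: in-degree(C)=1, level(C)>=1
    H->G: in-degree(G)=0, level(G)=1, enqueue
  process G: level=1
    G->C: in-degree(C)=0, level(C)=2, enqueue
    G->D: in-degree(D)=1, level(D)>=2
    G->E: in-degree(E)=2, level(E)>=2
    G->F: in-degree(F)=0, level(F)=2, enqueue
  process C: level=2
  process F: level=2
    F->A: in-degree(A)=0, level(A)=3, enqueue
    F->E: in-degree(E)=1, level(E)>=3
  process A: level=3
    A->D: in-degree(D)=0, level(D)=4, enqueue
    A->E: in-degree(E)=0, level(E)=4, enqueue
  process D: level=4
  process E: level=4
All levels: A:3, B:0, C:2, D:4, E:4, F:2, G:1, H:0
level(C) = 2

Answer: 2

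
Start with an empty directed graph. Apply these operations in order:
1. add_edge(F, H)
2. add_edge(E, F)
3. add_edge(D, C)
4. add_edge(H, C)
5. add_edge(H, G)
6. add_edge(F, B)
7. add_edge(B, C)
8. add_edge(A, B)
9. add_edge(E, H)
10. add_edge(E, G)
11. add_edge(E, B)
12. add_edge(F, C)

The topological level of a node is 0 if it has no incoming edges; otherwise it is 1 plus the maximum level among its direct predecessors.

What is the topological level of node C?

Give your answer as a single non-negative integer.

Op 1: add_edge(F, H). Edges now: 1
Op 2: add_edge(E, F). Edges now: 2
Op 3: add_edge(D, C). Edges now: 3
Op 4: add_edge(H, C). Edges now: 4
Op 5: add_edge(H, G). Edges now: 5
Op 6: add_edge(F, B). Edges now: 6
Op 7: add_edge(B, C). Edges now: 7
Op 8: add_edge(A, B). Edges now: 8
Op 9: add_edge(E, H). Edges now: 9
Op 10: add_edge(E, G). Edges now: 10
Op 11: add_edge(E, B). Edges now: 11
Op 12: add_edge(F, C). Edges now: 12
Compute levels (Kahn BFS):
  sources (in-degree 0): A, D, E
  process A: level=0
    A->B: in-degree(B)=2, level(B)>=1
  process D: level=0
    D->C: in-degree(C)=3, level(C)>=1
  process E: level=0
    E->B: in-degree(B)=1, level(B)>=1
    E->F: in-degree(F)=0, level(F)=1, enqueue
    E->G: in-degree(G)=1, level(G)>=1
    E->H: in-degree(H)=1, level(H)>=1
  process F: level=1
    F->B: in-degree(B)=0, level(B)=2, enqueue
    F->C: in-degree(C)=2, level(C)>=2
    F->H: in-degree(H)=0, level(H)=2, enqueue
  process B: level=2
    B->C: in-degree(C)=1, level(C)>=3
  process H: level=2
    H->C: in-degree(C)=0, level(C)=3, enqueue
    H->G: in-degree(G)=0, level(G)=3, enqueue
  process C: level=3
  process G: level=3
All levels: A:0, B:2, C:3, D:0, E:0, F:1, G:3, H:2
level(C) = 3

Answer: 3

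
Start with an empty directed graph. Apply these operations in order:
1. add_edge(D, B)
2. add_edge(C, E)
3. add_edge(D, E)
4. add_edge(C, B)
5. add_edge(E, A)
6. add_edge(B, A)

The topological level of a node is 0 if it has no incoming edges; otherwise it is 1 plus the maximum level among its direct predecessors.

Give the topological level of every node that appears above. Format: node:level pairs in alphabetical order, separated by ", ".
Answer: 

Answer: A:2, B:1, C:0, D:0, E:1

Derivation:
Op 1: add_edge(D, B). Edges now: 1
Op 2: add_edge(C, E). Edges now: 2
Op 3: add_edge(D, E). Edges now: 3
Op 4: add_edge(C, B). Edges now: 4
Op 5: add_edge(E, A). Edges now: 5
Op 6: add_edge(B, A). Edges now: 6
Compute levels (Kahn BFS):
  sources (in-degree 0): C, D
  process C: level=0
    C->B: in-degree(B)=1, level(B)>=1
    C->E: in-degree(E)=1, level(E)>=1
  process D: level=0
    D->B: in-degree(B)=0, level(B)=1, enqueue
    D->E: in-degree(E)=0, level(E)=1, enqueue
  process B: level=1
    B->A: in-degree(A)=1, level(A)>=2
  process E: level=1
    E->A: in-degree(A)=0, level(A)=2, enqueue
  process A: level=2
All levels: A:2, B:1, C:0, D:0, E:1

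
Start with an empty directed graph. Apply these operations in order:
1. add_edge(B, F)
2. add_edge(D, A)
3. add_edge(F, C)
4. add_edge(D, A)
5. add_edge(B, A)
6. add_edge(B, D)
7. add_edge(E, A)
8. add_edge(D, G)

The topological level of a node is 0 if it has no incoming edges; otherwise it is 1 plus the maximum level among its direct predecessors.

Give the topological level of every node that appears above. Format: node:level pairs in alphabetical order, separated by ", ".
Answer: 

Answer: A:2, B:0, C:2, D:1, E:0, F:1, G:2

Derivation:
Op 1: add_edge(B, F). Edges now: 1
Op 2: add_edge(D, A). Edges now: 2
Op 3: add_edge(F, C). Edges now: 3
Op 4: add_edge(D, A) (duplicate, no change). Edges now: 3
Op 5: add_edge(B, A). Edges now: 4
Op 6: add_edge(B, D). Edges now: 5
Op 7: add_edge(E, A). Edges now: 6
Op 8: add_edge(D, G). Edges now: 7
Compute levels (Kahn BFS):
  sources (in-degree 0): B, E
  process B: level=0
    B->A: in-degree(A)=2, level(A)>=1
    B->D: in-degree(D)=0, level(D)=1, enqueue
    B->F: in-degree(F)=0, level(F)=1, enqueue
  process E: level=0
    E->A: in-degree(A)=1, level(A)>=1
  process D: level=1
    D->A: in-degree(A)=0, level(A)=2, enqueue
    D->G: in-degree(G)=0, level(G)=2, enqueue
  process F: level=1
    F->C: in-degree(C)=0, level(C)=2, enqueue
  process A: level=2
  process G: level=2
  process C: level=2
All levels: A:2, B:0, C:2, D:1, E:0, F:1, G:2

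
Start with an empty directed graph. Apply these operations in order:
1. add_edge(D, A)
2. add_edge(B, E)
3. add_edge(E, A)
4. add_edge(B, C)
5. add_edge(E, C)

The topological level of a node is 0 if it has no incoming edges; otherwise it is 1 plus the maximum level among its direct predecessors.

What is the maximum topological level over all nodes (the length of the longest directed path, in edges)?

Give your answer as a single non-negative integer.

Op 1: add_edge(D, A). Edges now: 1
Op 2: add_edge(B, E). Edges now: 2
Op 3: add_edge(E, A). Edges now: 3
Op 4: add_edge(B, C). Edges now: 4
Op 5: add_edge(E, C). Edges now: 5
Compute levels (Kahn BFS):
  sources (in-degree 0): B, D
  process B: level=0
    B->C: in-degree(C)=1, level(C)>=1
    B->E: in-degree(E)=0, level(E)=1, enqueue
  process D: level=0
    D->A: in-degree(A)=1, level(A)>=1
  process E: level=1
    E->A: in-degree(A)=0, level(A)=2, enqueue
    E->C: in-degree(C)=0, level(C)=2, enqueue
  process A: level=2
  process C: level=2
All levels: A:2, B:0, C:2, D:0, E:1
max level = 2

Answer: 2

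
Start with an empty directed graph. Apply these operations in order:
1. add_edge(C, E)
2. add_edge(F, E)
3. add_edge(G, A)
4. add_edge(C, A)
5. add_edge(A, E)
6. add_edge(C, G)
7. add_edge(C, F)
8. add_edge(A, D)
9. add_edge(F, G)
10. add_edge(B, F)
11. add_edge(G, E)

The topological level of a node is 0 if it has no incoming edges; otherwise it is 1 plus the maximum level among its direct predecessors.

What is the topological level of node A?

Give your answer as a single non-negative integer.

Op 1: add_edge(C, E). Edges now: 1
Op 2: add_edge(F, E). Edges now: 2
Op 3: add_edge(G, A). Edges now: 3
Op 4: add_edge(C, A). Edges now: 4
Op 5: add_edge(A, E). Edges now: 5
Op 6: add_edge(C, G). Edges now: 6
Op 7: add_edge(C, F). Edges now: 7
Op 8: add_edge(A, D). Edges now: 8
Op 9: add_edge(F, G). Edges now: 9
Op 10: add_edge(B, F). Edges now: 10
Op 11: add_edge(G, E). Edges now: 11
Compute levels (Kahn BFS):
  sources (in-degree 0): B, C
  process B: level=0
    B->F: in-degree(F)=1, level(F)>=1
  process C: level=0
    C->A: in-degree(A)=1, level(A)>=1
    C->E: in-degree(E)=3, level(E)>=1
    C->F: in-degree(F)=0, level(F)=1, enqueue
    C->G: in-degree(G)=1, level(G)>=1
  process F: level=1
    F->E: in-degree(E)=2, level(E)>=2
    F->G: in-degree(G)=0, level(G)=2, enqueue
  process G: level=2
    G->A: in-degree(A)=0, level(A)=3, enqueue
    G->E: in-degree(E)=1, level(E)>=3
  process A: level=3
    A->D: in-degree(D)=0, level(D)=4, enqueue
    A->E: in-degree(E)=0, level(E)=4, enqueue
  process D: level=4
  process E: level=4
All levels: A:3, B:0, C:0, D:4, E:4, F:1, G:2
level(A) = 3

Answer: 3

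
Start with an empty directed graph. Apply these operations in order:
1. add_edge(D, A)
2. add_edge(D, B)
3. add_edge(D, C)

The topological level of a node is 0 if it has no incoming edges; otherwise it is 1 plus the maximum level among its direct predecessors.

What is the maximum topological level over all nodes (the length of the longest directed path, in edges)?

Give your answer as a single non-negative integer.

Op 1: add_edge(D, A). Edges now: 1
Op 2: add_edge(D, B). Edges now: 2
Op 3: add_edge(D, C). Edges now: 3
Compute levels (Kahn BFS):
  sources (in-degree 0): D
  process D: level=0
    D->A: in-degree(A)=0, level(A)=1, enqueue
    D->B: in-degree(B)=0, level(B)=1, enqueue
    D->C: in-degree(C)=0, level(C)=1, enqueue
  process A: level=1
  process B: level=1
  process C: level=1
All levels: A:1, B:1, C:1, D:0
max level = 1

Answer: 1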